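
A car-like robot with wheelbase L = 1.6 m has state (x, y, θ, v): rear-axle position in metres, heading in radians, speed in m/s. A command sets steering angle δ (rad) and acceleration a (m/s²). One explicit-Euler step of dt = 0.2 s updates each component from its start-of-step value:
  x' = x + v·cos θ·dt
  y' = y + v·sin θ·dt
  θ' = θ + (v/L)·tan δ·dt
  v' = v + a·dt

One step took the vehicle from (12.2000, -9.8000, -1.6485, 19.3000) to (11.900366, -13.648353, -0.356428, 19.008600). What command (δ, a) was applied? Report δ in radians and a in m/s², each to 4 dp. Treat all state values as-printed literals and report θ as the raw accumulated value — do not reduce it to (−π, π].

δ = 0.4917, a = -1.4570

a = (v'−v)/dt = (-0.291400)/0.2 = -1.4570
Δθ = θ'−θ = 1.292072;  (v·dt/L) = 19.3000·0.2/1.6 = 2.412500
tan δ = Δθ·L/(v·dt) = 0.535574  →  δ = 0.4917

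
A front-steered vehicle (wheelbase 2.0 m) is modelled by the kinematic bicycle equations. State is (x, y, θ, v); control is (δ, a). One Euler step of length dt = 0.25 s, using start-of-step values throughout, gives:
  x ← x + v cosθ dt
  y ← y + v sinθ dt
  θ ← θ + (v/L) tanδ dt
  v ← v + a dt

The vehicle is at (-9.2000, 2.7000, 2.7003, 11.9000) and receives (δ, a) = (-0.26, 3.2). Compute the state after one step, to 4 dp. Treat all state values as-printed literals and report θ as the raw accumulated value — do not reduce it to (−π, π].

x' = -9.2000 + 11.9000·cos(2.7003)·0.25 = -11.8900
y' = 2.7000 + 11.9000·sin(2.7003)·0.25 = 3.9706
θ' = 2.7003 + (11.9000/2.0)·tan(-0.26)·0.25 = 2.3046
v' = 11.9000 + 3.2000·0.25 = 12.7000

(-11.8900, 3.9706, 2.3046, 12.7000)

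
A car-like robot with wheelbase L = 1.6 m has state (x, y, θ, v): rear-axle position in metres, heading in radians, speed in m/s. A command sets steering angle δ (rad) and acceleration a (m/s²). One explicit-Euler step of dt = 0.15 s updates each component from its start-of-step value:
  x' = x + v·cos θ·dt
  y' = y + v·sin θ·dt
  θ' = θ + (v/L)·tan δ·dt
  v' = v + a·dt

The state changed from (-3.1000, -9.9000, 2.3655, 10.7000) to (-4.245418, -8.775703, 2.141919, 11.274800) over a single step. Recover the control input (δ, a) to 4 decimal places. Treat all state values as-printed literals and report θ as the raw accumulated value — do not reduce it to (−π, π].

a = (v'−v)/dt = (0.574800)/0.15 = 3.8320
Δθ = θ'−θ = -0.223581;  (v·dt/L) = 10.7000·0.15/1.6 = 1.003125
tan δ = Δθ·L/(v·dt) = -0.222884  →  δ = -0.2193

δ = -0.2193, a = 3.8320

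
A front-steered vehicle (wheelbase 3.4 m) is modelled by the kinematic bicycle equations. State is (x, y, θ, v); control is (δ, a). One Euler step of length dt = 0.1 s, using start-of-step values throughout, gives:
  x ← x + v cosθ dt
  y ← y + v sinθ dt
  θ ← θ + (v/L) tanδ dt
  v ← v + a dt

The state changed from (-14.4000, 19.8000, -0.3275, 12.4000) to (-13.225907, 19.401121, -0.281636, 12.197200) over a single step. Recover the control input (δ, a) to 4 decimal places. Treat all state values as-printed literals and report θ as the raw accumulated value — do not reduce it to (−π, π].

a = (v'−v)/dt = (-0.202800)/0.1 = -2.0280
Δθ = θ'−θ = 0.045864;  (v·dt/L) = 12.4000·0.1/3.4 = 0.364706
tan δ = Δθ·L/(v·dt) = 0.125756  →  δ = 0.1251

δ = 0.1251, a = -2.0280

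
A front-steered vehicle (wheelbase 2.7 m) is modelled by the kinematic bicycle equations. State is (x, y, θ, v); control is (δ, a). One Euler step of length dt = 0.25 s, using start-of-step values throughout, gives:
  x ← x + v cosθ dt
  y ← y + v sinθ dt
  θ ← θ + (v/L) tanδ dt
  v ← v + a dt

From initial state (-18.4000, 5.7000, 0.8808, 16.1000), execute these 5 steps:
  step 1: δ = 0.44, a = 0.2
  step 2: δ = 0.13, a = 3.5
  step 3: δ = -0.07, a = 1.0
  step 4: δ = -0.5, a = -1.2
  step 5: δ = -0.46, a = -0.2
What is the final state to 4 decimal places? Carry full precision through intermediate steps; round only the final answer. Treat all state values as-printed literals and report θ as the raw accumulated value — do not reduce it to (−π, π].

after step 1 (δ=0.44, a=0.2): (-15.837949, 8.804275, 1.582612, 16.150000)
after step 2 (δ=0.13, a=3.5): (-15.885653, 12.841493, 1.778112, 17.025000)
after step 3 (δ=-0.07, a=1.0): (-16.761735, 17.006603, 1.667585, 17.275000)
after step 4 (δ=-0.5, a=-1.2): (-17.179087, 21.305140, 0.793754, 16.975000)
after step 5 (δ=-0.46, a=-0.2): (-14.203479, 24.330892, 0.015027, 16.925000)

(-14.2035, 24.3309, 0.0150, 16.9250)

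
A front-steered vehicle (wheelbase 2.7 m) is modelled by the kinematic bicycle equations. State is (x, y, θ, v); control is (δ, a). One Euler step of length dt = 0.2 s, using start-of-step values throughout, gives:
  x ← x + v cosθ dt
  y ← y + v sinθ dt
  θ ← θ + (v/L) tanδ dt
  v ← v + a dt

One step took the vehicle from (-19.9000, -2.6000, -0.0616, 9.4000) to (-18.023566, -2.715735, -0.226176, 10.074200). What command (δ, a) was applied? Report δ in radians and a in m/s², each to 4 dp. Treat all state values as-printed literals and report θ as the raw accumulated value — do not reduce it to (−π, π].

a = (v'−v)/dt = (0.674200)/0.2 = 3.3710
Δθ = θ'−θ = -0.164576;  (v·dt/L) = 9.4000·0.2/2.7 = 0.696296
tan δ = Δθ·L/(v·dt) = -0.236359  →  δ = -0.2321

δ = -0.2321, a = 3.3710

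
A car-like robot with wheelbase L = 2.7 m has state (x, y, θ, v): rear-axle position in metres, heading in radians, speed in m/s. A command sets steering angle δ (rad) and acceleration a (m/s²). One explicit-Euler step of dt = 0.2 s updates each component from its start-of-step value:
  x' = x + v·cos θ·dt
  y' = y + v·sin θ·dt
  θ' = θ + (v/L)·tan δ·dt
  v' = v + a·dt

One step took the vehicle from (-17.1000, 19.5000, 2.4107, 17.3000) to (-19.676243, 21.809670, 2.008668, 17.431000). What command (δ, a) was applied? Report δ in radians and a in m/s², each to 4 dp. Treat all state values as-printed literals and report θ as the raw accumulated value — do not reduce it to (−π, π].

δ = -0.3040, a = 0.6550

a = (v'−v)/dt = (0.131000)/0.2 = 0.6550
Δθ = θ'−θ = -0.402032;  (v·dt/L) = 17.3000·0.2/2.7 = 1.281481
tan δ = Δθ·L/(v·dt) = -0.313724  →  δ = -0.3040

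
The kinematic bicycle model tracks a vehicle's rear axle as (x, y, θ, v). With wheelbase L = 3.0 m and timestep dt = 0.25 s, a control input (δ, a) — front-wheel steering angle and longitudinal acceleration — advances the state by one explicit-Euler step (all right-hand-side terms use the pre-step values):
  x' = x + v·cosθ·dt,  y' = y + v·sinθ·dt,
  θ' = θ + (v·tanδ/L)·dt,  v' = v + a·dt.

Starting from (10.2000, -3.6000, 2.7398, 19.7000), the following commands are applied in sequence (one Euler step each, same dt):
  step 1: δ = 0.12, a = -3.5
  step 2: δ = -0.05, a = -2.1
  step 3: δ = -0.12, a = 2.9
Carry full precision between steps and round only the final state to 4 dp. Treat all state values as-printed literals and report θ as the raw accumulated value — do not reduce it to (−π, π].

after step 1 (δ=0.12, a=-3.5): (5.667220, -1.673986, 2.937751, 18.825000)
after step 2 (δ=-0.05, a=-2.1): (1.058408, -0.721286, 2.859248, 18.300000)
after step 3 (δ=-0.12, a=2.9): (-3.335445, 0.553346, 2.675365, 19.025000)

(-3.3354, 0.5533, 2.6754, 19.0250)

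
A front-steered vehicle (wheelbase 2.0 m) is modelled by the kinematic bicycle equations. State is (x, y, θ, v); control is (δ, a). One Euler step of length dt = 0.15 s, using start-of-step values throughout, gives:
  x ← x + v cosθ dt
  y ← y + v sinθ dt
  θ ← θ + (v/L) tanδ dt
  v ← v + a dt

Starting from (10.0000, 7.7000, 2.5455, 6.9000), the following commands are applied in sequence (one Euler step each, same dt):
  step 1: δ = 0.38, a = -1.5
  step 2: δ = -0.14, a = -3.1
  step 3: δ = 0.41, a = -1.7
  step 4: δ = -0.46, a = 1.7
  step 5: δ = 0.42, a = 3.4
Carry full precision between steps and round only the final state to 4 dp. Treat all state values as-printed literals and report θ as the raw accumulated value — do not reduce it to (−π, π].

after step 1 (δ=0.38, a=-1.5): (9.143501, 8.281063, 2.752196, 6.675000)
after step 2 (δ=-0.14, a=-3.1): (8.217206, 8.661168, 2.681647, 6.210000)
after step 3 (δ=0.41, a=-1.7): (7.382511, 9.074660, 2.884077, 5.955000)
after step 4 (δ=-0.46, a=1.7): (6.518715, 9.302152, 2.662797, 6.210000)
after step 5 (δ=0.42, a=3.4): (5.691962, 9.731304, 2.870788, 6.720000)

(5.6920, 9.7313, 2.8708, 6.7200)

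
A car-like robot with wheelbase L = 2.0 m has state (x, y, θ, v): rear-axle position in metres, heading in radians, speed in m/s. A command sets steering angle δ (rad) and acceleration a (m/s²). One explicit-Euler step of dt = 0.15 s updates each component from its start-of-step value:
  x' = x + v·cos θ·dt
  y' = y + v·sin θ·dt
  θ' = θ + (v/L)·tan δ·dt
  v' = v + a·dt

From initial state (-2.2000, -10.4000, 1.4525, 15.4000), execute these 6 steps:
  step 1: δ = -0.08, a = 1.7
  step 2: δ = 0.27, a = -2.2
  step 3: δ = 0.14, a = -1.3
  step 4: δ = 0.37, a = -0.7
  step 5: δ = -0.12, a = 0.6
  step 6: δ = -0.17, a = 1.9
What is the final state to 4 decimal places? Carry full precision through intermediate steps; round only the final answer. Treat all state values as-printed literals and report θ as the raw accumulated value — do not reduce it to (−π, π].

(-5.0385, 2.2537, 1.9565, 15.4000)

after step 1 (δ=-0.08, a=1.7): (-1.927372, -8.106144, 1.359902, 15.655000)
after step 2 (δ=0.27, a=-2.2): (-1.435804, -5.809922, 1.684851, 15.325000)
after step 3 (δ=0.14, a=-1.3): (-1.697419, -3.526107, 1.846823, 15.130000)
after step 4 (δ=0.37, a=-0.7): (-2.315937, -1.342517, 2.286951, 15.025000)
after step 5 (δ=-0.12, a=0.6): (-3.795498, 0.357567, 2.151073, 15.115000)
after step 6 (δ=-0.17, a=1.9): (-5.038530, 2.253693, 1.956479, 15.400000)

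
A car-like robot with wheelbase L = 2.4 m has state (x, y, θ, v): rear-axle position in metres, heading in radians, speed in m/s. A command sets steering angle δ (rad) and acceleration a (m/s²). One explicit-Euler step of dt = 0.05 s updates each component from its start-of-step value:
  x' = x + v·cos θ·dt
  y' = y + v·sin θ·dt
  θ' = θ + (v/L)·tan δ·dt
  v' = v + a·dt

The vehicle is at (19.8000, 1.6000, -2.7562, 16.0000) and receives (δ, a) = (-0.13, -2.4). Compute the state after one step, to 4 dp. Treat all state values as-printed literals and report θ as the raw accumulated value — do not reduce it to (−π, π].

(19.0587, 1.2993, -2.7998, 15.8800)

x' = 19.8000 + 16.0000·cos(-2.7562)·0.05 = 19.0587
y' = 1.6000 + 16.0000·sin(-2.7562)·0.05 = 1.2993
θ' = -2.7562 + (16.0000/2.4)·tan(-0.13)·0.05 = -2.7998
v' = 16.0000 − 2.4000·0.05 = 15.8800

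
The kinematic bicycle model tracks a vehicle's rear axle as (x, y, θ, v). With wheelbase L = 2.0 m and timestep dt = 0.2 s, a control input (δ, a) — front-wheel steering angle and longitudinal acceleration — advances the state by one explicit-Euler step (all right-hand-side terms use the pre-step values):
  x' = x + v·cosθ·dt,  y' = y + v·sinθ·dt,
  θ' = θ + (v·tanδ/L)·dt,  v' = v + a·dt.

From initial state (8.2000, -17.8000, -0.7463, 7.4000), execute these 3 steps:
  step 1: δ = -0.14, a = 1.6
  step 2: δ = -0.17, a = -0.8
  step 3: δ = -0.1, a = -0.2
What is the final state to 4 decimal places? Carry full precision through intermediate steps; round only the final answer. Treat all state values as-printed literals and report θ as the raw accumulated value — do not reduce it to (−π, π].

after step 1 (δ=-0.14, a=1.6): (9.286625, -18.804812, -0.850582, 7.720000)
after step 2 (δ=-0.17, a=-0.8): (10.304963, -19.965382, -0.983101, 7.560000)
after step 3 (δ=-0.1, a=-0.2): (11.143283, -21.223700, -1.058954, 7.520000)

(11.1433, -21.2237, -1.0590, 7.5200)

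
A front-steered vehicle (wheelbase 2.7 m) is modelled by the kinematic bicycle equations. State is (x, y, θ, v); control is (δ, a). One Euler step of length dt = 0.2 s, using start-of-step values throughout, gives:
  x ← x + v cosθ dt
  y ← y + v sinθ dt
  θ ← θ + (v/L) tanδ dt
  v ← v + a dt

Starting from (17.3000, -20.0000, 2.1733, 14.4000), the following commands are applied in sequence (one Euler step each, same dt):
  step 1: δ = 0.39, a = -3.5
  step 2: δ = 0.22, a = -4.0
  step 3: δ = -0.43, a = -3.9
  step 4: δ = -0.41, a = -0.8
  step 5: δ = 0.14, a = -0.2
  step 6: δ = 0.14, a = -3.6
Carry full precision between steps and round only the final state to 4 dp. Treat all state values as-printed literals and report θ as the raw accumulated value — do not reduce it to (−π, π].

after step 1 (δ=0.39, a=-3.5): (15.667884, -17.627112, 2.611759, 13.700000)
after step 2 (δ=0.22, a=-4.0): (13.303562, -16.242343, 2.838691, 12.900000)
after step 3 (δ=-0.43, a=-3.9): (10.841017, -15.472752, 2.400453, 12.120000)
after step 4 (δ=-0.41, a=-0.8): (9.052833, -13.836239, 2.010251, 11.960000)
after step 5 (δ=0.14, a=-0.2): (8.035167, -11.671518, 2.135097, 11.920000)
after step 6 (δ=0.14, a=-3.6): (6.760144, -9.657127, 2.259526, 11.200000)

(6.7601, -9.6571, 2.2595, 11.2000)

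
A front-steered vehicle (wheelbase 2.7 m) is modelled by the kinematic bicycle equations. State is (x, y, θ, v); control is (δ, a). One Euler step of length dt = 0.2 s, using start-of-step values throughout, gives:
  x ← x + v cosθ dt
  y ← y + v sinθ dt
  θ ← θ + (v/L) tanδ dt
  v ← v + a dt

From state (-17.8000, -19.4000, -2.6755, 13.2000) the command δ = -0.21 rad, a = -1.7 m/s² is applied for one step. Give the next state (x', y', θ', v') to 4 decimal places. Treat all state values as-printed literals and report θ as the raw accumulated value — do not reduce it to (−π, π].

(-20.1584, -20.5864, -2.8839, 12.8600)

x' = -17.8000 + 13.2000·cos(-2.6755)·0.2 = -20.1584
y' = -19.4000 + 13.2000·sin(-2.6755)·0.2 = -20.5864
θ' = -2.6755 + (13.2000/2.7)·tan(-0.21)·0.2 = -2.8839
v' = 13.2000 − 1.7000·0.2 = 12.8600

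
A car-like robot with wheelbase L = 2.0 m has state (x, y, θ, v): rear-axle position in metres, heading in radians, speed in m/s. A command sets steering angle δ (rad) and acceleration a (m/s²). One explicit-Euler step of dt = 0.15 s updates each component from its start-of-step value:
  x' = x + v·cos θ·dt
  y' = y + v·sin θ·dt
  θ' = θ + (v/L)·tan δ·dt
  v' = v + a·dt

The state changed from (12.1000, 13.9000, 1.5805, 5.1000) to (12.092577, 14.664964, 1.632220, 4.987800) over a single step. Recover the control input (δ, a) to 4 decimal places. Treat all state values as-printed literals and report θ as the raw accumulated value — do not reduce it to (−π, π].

δ = 0.1344, a = -0.7480

a = (v'−v)/dt = (-0.112200)/0.15 = -0.7480
Δθ = θ'−θ = 0.051720;  (v·dt/L) = 5.1000·0.15/2.0 = 0.382500
tan δ = Δθ·L/(v·dt) = 0.135216  →  δ = 0.1344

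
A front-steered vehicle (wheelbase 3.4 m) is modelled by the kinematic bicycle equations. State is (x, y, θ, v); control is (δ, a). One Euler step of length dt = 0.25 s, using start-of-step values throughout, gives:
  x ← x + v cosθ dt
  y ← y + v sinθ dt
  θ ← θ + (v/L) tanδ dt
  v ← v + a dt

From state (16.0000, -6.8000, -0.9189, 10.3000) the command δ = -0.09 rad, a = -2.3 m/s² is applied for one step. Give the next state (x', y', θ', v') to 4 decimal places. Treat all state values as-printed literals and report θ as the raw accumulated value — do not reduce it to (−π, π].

(17.5622, -8.8470, -0.9872, 9.7250)

x' = 16.0000 + 10.3000·cos(-0.9189)·0.25 = 17.5622
y' = -6.8000 + 10.3000·sin(-0.9189)·0.25 = -8.8470
θ' = -0.9189 + (10.3000/3.4)·tan(-0.09)·0.25 = -0.9872
v' = 10.3000 − 2.3000·0.25 = 9.7250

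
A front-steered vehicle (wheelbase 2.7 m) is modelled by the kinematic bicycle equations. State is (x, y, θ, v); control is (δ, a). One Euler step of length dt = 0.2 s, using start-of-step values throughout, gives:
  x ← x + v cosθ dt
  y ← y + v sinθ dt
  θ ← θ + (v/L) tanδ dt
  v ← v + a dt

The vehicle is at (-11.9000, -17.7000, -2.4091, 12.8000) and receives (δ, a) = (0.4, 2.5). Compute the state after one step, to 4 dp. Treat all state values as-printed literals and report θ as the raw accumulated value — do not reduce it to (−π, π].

x' = -11.9000 + 12.8000·cos(-2.4091)·0.2 = -13.8034
y' = -17.7000 + 12.8000·sin(-2.4091)·0.2 = -19.4119
θ' = -2.4091 + (12.8000/2.7)·tan(0.4)·0.2 = -2.0082
v' = 12.8000 + 2.5000·0.2 = 13.3000

(-13.8034, -19.4119, -2.0082, 13.3000)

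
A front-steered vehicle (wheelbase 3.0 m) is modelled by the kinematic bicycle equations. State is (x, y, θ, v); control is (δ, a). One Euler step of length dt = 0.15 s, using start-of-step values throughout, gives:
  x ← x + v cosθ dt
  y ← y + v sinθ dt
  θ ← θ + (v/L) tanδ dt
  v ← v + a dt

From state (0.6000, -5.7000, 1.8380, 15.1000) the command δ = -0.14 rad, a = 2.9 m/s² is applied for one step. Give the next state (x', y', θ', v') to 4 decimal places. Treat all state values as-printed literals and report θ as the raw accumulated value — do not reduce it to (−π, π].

(0.0020, -3.5154, 1.7316, 15.5350)

x' = 0.6000 + 15.1000·cos(1.8380)·0.15 = 0.0020
y' = -5.7000 + 15.1000·sin(1.8380)·0.15 = -3.5154
θ' = 1.8380 + (15.1000/3.0)·tan(-0.14)·0.15 = 1.7316
v' = 15.1000 + 2.9000·0.15 = 15.5350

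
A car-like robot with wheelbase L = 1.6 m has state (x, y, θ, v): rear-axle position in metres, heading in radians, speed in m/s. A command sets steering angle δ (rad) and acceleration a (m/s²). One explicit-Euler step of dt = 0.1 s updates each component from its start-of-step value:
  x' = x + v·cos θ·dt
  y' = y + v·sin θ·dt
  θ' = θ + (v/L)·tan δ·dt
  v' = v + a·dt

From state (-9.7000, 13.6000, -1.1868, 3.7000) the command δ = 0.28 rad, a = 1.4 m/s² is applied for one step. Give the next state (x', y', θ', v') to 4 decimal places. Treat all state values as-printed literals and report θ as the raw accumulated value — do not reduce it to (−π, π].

(-9.5614, 13.2569, -1.1203, 3.8400)

x' = -9.7000 + 3.7000·cos(-1.1868)·0.1 = -9.5614
y' = 13.6000 + 3.7000·sin(-1.1868)·0.1 = 13.2569
θ' = -1.1868 + (3.7000/1.6)·tan(0.28)·0.1 = -1.1203
v' = 3.7000 + 1.4000·0.1 = 3.8400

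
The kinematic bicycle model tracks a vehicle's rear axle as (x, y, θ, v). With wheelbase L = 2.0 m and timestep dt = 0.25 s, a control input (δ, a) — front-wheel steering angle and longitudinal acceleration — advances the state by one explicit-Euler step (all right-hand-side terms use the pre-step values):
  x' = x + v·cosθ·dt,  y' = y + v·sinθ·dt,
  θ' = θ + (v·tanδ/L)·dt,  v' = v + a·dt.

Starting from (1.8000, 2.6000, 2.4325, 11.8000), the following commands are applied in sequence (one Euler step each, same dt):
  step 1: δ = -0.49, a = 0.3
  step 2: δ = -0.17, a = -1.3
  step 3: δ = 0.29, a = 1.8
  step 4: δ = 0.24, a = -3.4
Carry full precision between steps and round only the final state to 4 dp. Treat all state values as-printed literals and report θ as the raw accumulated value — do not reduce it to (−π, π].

after step 1 (δ=-0.49, a=0.3): (-0.438911, 4.520879, 1.645752, 11.875000)
after step 2 (δ=-0.17, a=-1.3): (-0.661229, 7.481293, 1.390949, 11.550000)
after step 3 (δ=0.29, a=1.8): (-0.144716, 10.322221, 1.821783, 12.000000)
after step 4 (δ=0.24, a=-3.4): (-0.889795, 13.228224, 2.188858, 11.150000)

(-0.8898, 13.2282, 2.1889, 11.1500)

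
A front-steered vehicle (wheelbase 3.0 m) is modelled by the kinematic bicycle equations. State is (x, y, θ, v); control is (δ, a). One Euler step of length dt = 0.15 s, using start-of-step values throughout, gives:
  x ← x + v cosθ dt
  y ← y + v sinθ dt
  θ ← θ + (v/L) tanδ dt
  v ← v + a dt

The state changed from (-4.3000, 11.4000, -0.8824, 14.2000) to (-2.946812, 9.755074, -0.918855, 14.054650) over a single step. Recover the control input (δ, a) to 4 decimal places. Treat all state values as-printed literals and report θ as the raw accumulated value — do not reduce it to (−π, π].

a = (v'−v)/dt = (-0.145350)/0.15 = -0.9690
Δθ = θ'−θ = -0.036455;  (v·dt/L) = 14.2000·0.15/3.0 = 0.710000
tan δ = Δθ·L/(v·dt) = -0.051345  →  δ = -0.0513

δ = -0.0513, a = -0.9690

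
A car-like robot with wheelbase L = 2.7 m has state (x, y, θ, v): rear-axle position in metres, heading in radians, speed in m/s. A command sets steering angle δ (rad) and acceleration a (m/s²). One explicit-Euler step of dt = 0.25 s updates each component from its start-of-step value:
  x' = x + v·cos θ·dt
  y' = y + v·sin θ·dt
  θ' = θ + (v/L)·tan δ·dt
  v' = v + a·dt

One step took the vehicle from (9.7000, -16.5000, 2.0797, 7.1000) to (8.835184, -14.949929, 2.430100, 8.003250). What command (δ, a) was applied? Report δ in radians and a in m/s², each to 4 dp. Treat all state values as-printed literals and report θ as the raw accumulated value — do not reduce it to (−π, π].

a = (v'−v)/dt = (0.903250)/0.25 = 3.6130
Δθ = θ'−θ = 0.350400;  (v·dt/L) = 7.1000·0.25/2.7 = 0.657407
tan δ = Δθ·L/(v·dt) = 0.533003  →  δ = 0.4897

δ = 0.4897, a = 3.6130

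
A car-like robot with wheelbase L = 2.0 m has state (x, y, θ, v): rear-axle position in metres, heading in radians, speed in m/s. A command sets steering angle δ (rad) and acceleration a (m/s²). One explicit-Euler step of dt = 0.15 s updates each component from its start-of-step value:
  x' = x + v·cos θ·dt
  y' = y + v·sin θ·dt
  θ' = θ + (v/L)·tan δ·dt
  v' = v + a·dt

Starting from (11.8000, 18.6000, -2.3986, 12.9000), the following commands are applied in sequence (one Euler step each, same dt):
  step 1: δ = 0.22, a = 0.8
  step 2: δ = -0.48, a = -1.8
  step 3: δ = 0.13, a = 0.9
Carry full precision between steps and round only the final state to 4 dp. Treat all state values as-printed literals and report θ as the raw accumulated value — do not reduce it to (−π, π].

(7.5325, 14.8583, -2.5656, 12.8850)

after step 1 (δ=0.22, a=0.8): (10.374974, 17.290982, -2.182248, 13.020000)
after step 2 (δ=-0.48, a=-1.8): (9.253841, 15.691836, -2.690625, 12.750000)
after step 3 (δ=0.13, a=0.9): (7.532542, 14.858298, -2.565607, 12.885000)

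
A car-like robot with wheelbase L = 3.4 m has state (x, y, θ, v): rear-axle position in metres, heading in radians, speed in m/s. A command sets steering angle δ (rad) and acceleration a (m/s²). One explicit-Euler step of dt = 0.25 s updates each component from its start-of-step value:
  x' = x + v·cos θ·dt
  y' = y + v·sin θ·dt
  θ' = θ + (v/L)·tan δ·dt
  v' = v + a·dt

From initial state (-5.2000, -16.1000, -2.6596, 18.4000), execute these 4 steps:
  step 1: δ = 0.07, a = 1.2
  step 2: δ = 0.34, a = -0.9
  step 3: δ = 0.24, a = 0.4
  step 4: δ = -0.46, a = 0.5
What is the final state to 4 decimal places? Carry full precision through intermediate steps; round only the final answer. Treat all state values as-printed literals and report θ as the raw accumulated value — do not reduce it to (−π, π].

(-16.2484, -29.3912, -2.4226, 18.7000)

after step 1 (δ=0.07, a=1.2): (-9.275936, -18.232310, -2.564739, 18.700000)
after step 2 (δ=0.34, a=-0.9): (-13.194441, -20.782005, -2.078351, 18.475000)
after step 3 (δ=0.24, a=0.4): (-15.439345, -24.818496, -1.745914, 18.575000)
after step 4 (δ=-0.46, a=0.5): (-16.248398, -29.391225, -2.422602, 18.700000)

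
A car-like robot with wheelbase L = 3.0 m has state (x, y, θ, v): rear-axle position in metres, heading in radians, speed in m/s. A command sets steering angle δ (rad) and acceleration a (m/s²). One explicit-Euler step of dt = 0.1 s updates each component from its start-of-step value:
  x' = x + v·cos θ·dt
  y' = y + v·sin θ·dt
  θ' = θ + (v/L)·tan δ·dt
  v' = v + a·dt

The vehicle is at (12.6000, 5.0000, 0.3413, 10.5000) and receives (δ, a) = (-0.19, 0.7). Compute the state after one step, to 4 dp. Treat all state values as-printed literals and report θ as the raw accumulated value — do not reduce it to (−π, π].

x' = 12.6000 + 10.5000·cos(0.3413)·0.1 = 13.5894
y' = 5.0000 + 10.5000·sin(0.3413)·0.1 = 5.3514
θ' = 0.3413 + (10.5000/3.0)·tan(-0.19)·0.1 = 0.2740
v' = 10.5000 + 0.7000·0.1 = 10.5700

(13.5894, 5.3514, 0.2740, 10.5700)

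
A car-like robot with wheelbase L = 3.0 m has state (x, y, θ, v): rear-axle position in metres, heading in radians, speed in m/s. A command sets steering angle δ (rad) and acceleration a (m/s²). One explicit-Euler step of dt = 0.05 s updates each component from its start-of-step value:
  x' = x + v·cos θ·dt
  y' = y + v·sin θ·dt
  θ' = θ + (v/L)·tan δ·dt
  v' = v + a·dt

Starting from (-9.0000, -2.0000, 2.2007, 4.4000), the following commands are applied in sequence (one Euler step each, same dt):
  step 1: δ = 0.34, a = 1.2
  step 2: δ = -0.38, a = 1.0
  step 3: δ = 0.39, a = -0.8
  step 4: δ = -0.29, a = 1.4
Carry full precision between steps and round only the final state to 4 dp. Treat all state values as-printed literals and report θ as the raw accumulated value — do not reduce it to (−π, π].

(-9.5342, -1.2858, 2.2056, 4.5400)

after step 1 (δ=0.34, a=1.2): (-9.129595, -1.822221, 2.226641, 4.460000)
after step 2 (δ=-0.38, a=1.0): (-9.265587, -1.645487, 2.196951, 4.510000)
after step 3 (δ=0.39, a=-0.8): (-9.397737, -1.462767, 2.227849, 4.470000)
after step 4 (δ=-0.29, a=1.4): (-9.534248, -1.285800, 2.205617, 4.540000)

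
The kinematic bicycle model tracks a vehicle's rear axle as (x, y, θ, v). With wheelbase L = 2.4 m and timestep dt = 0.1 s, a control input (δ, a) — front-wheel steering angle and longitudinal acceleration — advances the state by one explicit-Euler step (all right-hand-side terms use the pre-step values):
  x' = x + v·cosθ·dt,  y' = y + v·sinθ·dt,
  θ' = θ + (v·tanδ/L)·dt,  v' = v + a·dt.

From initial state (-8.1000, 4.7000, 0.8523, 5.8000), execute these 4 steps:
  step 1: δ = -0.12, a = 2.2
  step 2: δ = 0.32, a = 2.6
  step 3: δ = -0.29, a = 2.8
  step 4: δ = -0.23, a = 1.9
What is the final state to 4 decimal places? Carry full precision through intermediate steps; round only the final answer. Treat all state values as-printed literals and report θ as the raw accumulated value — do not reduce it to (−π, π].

after step 1 (δ=-0.12, a=2.2): (-7.718213, 5.136622, 0.823160, 6.020000)
after step 2 (δ=0.32, a=2.6): (-7.308909, 5.578067, 0.906284, 6.280000)
after step 3 (δ=-0.29, a=2.8): (-6.921636, 6.072440, 0.828199, 6.560000)
after step 4 (δ=-0.23, a=1.9): (-6.478047, 6.555725, 0.764200, 6.750000)

(-6.4780, 6.5557, 0.7642, 6.7500)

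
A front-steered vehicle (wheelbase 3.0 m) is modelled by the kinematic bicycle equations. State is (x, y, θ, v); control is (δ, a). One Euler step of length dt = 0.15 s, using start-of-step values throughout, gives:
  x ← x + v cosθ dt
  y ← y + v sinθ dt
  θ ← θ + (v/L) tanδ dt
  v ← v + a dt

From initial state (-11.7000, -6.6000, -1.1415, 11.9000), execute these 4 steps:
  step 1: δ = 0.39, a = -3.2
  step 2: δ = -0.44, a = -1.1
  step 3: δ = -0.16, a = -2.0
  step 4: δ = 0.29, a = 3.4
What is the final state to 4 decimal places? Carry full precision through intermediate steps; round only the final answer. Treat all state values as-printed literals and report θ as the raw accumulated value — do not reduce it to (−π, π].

(-8.7149, -12.6760, -1.0931, 11.4650)

after step 1 (δ=0.39, a=-3.2): (-10.957028, -8.223027, -0.896922, 11.420000)
after step 2 (δ=-0.44, a=-1.1): (-9.888085, -9.561583, -1.165738, 11.255000)
after step 3 (δ=-0.16, a=-2.0): (-9.222792, -11.113218, -1.256554, 10.955000)
after step 4 (δ=0.29, a=3.4): (-8.714871, -12.676000, -1.093099, 11.465000)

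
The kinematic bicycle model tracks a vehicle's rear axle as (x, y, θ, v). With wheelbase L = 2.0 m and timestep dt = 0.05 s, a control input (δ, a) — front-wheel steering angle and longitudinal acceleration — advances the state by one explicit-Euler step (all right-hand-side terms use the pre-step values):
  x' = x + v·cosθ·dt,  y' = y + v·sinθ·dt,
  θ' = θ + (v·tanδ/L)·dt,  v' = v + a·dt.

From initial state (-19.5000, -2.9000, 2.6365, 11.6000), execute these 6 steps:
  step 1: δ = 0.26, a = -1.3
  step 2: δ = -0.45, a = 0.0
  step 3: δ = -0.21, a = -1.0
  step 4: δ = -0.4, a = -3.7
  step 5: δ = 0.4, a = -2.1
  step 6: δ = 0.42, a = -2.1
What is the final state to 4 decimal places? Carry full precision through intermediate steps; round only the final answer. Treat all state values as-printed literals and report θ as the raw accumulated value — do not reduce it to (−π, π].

(-22.3486, -1.0171, 2.6359, 11.0900)

after step 1 (δ=0.26, a=-1.3): (-20.007575, -2.619345, 2.713646, 11.535000)
after step 2 (δ=-0.45, a=0.0): (-20.532314, -2.379992, 2.574345, 11.535000)
after step 3 (δ=-0.21, a=-1.0): (-21.018735, -2.070096, 2.512880, 11.485000)
after step 4 (δ=-0.4, a=-3.7): (-21.483180, -1.732378, 2.391486, 11.300000)
after step 5 (δ=0.4, a=-2.1): (-21.896543, -1.347208, 2.510925, 11.195000)
after step 6 (δ=0.42, a=-2.1): (-22.348616, -1.017132, 2.635909, 11.090000)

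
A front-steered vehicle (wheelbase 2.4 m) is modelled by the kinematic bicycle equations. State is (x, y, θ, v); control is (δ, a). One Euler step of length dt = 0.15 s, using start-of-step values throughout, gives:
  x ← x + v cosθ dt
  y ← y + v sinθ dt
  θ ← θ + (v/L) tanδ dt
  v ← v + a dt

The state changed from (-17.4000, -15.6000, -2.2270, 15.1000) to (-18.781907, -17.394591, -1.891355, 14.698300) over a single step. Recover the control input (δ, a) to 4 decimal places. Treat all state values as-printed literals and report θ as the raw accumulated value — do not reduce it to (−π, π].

δ = 0.3417, a = -2.6780

a = (v'−v)/dt = (-0.401700)/0.15 = -2.6780
Δθ = θ'−θ = 0.335645;  (v·dt/L) = 15.1000·0.15/2.4 = 0.943750
tan δ = Δθ·L/(v·dt) = 0.355650  →  δ = 0.3417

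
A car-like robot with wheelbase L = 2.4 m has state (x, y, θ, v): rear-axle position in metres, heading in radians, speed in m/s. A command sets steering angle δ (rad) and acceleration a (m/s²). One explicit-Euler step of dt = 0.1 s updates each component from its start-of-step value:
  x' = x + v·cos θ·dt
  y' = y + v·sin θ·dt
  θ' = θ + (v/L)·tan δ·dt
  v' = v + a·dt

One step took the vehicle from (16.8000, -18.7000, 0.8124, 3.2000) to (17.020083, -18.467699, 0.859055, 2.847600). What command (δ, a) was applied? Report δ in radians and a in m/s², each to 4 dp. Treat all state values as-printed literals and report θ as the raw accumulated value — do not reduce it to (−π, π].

δ = 0.3366, a = -3.5240

a = (v'−v)/dt = (-0.352400)/0.1 = -3.5240
Δθ = θ'−θ = 0.046655;  (v·dt/L) = 3.2000·0.1/2.4 = 0.133333
tan δ = Δθ·L/(v·dt) = 0.349912  →  δ = 0.3366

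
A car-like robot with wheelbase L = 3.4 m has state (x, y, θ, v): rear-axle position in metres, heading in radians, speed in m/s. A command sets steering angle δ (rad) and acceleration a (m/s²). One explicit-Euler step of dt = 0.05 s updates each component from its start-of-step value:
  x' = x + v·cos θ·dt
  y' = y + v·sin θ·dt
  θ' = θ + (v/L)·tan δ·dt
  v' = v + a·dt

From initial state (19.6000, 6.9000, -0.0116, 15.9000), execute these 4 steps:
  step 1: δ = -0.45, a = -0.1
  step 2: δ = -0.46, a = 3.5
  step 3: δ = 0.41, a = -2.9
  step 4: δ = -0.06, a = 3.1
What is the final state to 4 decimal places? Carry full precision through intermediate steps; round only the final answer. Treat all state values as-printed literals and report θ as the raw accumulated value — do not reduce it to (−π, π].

after step 1 (δ=-0.45, a=-0.1): (20.394947, 6.890778, -0.124550, 15.895000)
after step 2 (δ=-0.46, a=3.5): (21.183540, 6.792048, -0.240361, 16.070000)
after step 3 (δ=0.41, a=-2.9): (21.963941, 6.600772, -0.137647, 15.925000)
after step 4 (δ=-0.06, a=3.1): (22.752660, 6.491517, -0.151716, 16.080000)

(22.7527, 6.4915, -0.1517, 16.0800)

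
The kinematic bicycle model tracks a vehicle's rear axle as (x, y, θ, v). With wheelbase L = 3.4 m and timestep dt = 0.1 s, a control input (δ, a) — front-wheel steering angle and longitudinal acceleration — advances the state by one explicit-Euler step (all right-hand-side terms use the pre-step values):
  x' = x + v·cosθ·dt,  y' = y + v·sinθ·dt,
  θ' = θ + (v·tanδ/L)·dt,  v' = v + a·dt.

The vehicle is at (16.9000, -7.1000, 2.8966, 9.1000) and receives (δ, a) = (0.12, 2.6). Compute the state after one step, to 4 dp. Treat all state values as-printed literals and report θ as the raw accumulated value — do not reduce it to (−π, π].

x' = 16.9000 + 9.1000·cos(2.8966)·0.1 = 16.0172
y' = -7.1000 + 9.1000·sin(2.8966)·0.1 = -6.8793
θ' = 2.8966 + (9.1000/3.4)·tan(0.12)·0.1 = 2.9289
v' = 9.1000 + 2.6000·0.1 = 9.3600

(16.0172, -6.8793, 2.9289, 9.3600)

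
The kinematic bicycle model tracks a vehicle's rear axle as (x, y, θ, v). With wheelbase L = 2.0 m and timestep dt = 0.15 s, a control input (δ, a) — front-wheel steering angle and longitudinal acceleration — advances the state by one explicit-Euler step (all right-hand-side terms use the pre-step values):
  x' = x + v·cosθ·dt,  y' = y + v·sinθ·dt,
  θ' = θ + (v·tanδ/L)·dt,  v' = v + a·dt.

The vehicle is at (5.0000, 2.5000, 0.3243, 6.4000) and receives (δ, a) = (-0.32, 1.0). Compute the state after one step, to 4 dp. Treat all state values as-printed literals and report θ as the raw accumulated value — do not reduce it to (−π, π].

x' = 5.0000 + 6.4000·cos(0.3243)·0.15 = 5.9100
y' = 2.5000 + 6.4000·sin(0.3243)·0.15 = 2.8059
θ' = 0.3243 + (6.4000/2.0)·tan(-0.32)·0.15 = 0.1652
v' = 6.4000 + 1.0000·0.15 = 6.5500

(5.9100, 2.8059, 0.1652, 6.5500)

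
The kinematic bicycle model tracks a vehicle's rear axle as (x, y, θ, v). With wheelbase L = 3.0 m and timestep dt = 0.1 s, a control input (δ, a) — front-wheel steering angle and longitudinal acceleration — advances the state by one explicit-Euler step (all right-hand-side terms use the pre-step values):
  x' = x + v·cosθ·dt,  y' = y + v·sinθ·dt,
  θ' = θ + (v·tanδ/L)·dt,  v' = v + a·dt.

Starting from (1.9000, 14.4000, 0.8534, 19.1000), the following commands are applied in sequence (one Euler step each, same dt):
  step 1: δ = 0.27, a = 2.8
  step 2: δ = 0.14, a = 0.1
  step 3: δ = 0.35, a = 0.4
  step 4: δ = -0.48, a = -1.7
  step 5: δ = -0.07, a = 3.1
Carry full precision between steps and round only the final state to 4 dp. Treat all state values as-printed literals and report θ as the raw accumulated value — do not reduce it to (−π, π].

(6.4198, 22.7852, 0.9744, 19.5700)

after step 1 (δ=0.27, a=2.8): (3.155682, 15.839223, 1.029603, 19.380000)
after step 2 (δ=0.14, a=0.1): (4.154061, 17.500272, 1.120638, 19.390000)
after step 3 (δ=0.35, a=0.4): (4.997735, 19.246106, 1.356568, 19.430000)
after step 4 (δ=-0.48, a=-1.7): (5.410803, 21.144690, 1.019386, 19.260000)
after step 5 (δ=-0.07, a=3.1): (6.419814, 22.785231, 0.974372, 19.570000)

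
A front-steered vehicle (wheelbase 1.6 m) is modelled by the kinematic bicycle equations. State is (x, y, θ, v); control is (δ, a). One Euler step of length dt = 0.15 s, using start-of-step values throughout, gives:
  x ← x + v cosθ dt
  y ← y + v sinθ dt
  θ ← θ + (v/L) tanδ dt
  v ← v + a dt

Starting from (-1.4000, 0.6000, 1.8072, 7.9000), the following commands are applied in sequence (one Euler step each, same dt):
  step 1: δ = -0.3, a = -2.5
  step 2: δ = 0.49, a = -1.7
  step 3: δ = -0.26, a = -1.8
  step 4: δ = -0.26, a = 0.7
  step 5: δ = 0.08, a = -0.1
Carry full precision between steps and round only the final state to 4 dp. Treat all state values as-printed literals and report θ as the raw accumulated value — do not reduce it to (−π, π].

after step 1 (δ=-0.3, a=-2.5): (-1.677536, 1.752041, 1.578098, 7.525000)
after step 2 (δ=0.49, a=-1.7): (-1.685778, 2.880761, 1.954387, 7.270000)
after step 3 (δ=-0.26, a=-1.8): (-2.093900, 3.892011, 1.773076, 7.000000)
after step 4 (δ=-0.26, a=0.7): (-2.304848, 4.920603, 1.598500, 7.105000)
after step 5 (δ=0.08, a=-0.1): (-2.334369, 5.985944, 1.651901, 7.090000)

(-2.3344, 5.9859, 1.6519, 7.0900)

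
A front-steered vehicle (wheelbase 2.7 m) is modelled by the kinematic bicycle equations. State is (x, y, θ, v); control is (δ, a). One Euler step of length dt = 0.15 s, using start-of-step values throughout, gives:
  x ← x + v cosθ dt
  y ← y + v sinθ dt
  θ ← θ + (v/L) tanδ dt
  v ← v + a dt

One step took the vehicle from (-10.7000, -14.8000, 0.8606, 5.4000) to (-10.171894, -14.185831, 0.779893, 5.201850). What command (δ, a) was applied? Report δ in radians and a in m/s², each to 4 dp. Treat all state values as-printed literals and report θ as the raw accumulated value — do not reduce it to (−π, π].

a = (v'−v)/dt = (-0.198150)/0.15 = -1.3210
Δθ = θ'−θ = -0.080707;  (v·dt/L) = 5.4000·0.15/2.7 = 0.300000
tan δ = Δθ·L/(v·dt) = -0.269023  →  δ = -0.2628

δ = -0.2628, a = -1.3210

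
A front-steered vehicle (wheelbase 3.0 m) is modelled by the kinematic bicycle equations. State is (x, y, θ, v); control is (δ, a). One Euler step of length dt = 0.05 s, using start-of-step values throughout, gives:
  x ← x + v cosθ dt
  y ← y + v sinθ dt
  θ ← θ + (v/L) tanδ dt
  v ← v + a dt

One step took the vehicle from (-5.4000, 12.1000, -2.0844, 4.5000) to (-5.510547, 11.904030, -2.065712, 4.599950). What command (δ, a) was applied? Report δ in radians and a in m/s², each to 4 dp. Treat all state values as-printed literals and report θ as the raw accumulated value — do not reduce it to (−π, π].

a = (v'−v)/dt = (0.099950)/0.05 = 1.9990
Δθ = θ'−θ = 0.018688;  (v·dt/L) = 4.5000·0.05/3.0 = 0.075000
tan δ = Δθ·L/(v·dt) = 0.249173  →  δ = 0.2442

δ = 0.2442, a = 1.9990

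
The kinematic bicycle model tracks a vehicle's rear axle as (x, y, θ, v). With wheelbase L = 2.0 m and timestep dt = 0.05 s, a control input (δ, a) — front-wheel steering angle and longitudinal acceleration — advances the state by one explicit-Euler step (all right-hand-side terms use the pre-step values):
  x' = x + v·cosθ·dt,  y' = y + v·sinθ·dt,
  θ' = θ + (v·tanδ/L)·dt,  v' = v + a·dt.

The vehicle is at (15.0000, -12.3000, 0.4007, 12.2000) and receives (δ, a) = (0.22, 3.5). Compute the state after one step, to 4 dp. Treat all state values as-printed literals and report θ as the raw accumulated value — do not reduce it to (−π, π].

x' = 15.0000 + 12.2000·cos(0.4007)·0.05 = 15.5617
y' = -12.3000 + 12.2000·sin(0.4007)·0.05 = -12.0621
θ' = 0.4007 + (12.2000/2.0)·tan(0.22)·0.05 = 0.4689
v' = 12.2000 + 3.5000·0.05 = 12.3750

(15.5617, -12.0621, 0.4689, 12.3750)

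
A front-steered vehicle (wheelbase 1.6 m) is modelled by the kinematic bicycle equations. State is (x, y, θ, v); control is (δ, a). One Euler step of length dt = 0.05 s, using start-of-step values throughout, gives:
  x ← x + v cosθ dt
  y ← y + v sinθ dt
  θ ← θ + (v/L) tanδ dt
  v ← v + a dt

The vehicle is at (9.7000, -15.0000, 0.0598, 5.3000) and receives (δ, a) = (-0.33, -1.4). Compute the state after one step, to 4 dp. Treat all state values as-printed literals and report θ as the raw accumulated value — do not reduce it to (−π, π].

(9.9645, -14.9842, 0.0031, 5.2300)

x' = 9.7000 + 5.3000·cos(0.0598)·0.05 = 9.9645
y' = -15.0000 + 5.3000·sin(0.0598)·0.05 = -14.9842
θ' = 0.0598 + (5.3000/1.6)·tan(-0.33)·0.05 = 0.0031
v' = 5.3000 − 1.4000·0.05 = 5.2300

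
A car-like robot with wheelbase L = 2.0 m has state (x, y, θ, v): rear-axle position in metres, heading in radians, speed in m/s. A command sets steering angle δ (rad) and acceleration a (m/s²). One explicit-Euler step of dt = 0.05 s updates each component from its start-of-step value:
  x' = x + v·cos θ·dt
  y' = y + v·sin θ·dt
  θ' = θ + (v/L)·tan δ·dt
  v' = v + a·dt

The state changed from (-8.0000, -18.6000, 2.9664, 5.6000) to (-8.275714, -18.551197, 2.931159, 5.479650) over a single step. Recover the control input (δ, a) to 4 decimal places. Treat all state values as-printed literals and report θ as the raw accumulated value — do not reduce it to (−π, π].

δ = -0.2466, a = -2.4070

a = (v'−v)/dt = (-0.120350)/0.05 = -2.4070
Δθ = θ'−θ = -0.035241;  (v·dt/L) = 5.6000·0.05/2.0 = 0.140000
tan δ = Δθ·L/(v·dt) = -0.251721  →  δ = -0.2466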